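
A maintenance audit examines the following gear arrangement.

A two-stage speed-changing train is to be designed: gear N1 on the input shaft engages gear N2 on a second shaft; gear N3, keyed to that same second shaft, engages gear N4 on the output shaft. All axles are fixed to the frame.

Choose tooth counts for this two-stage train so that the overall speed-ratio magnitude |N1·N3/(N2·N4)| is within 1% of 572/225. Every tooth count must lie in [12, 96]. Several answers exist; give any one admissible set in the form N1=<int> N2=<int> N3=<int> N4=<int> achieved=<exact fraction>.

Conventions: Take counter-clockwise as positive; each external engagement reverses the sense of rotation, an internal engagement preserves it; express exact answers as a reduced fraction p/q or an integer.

N1=13 N2=15 N3=44 N4=15 achieved=572/225

topology: fixed-axis compound train — 2 stages, target 572/225
target = 572/225 in lowest terms: an exact hit needs N1·N3 = k·572 and N2·N4 = k·225 for one integer k, every count in [12, 96]; additionally prefer no 1:1 stage (N1 ≠ N2, N3 ≠ N4)
k = 1: N1·N3 = 572 = 13·44, N2·N4 = 225 = 15·15
achieved = 13·44/(15·15) = 572/225; |achieved − target| = 0 ≤ 143/5625 ✓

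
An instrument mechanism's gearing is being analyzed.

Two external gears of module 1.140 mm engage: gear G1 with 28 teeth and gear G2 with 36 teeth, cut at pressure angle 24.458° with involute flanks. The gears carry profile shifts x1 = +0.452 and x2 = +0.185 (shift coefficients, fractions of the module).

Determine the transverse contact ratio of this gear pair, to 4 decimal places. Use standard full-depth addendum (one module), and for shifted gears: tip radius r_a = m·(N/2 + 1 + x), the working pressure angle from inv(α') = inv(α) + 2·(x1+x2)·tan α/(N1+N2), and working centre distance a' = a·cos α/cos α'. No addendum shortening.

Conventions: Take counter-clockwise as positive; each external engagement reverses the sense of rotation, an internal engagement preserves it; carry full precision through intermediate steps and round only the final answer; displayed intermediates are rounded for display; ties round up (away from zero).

1.4188

single-mesh involute tooth geometry (28T engaging 36T at module 1.140)
base radii: r_b1 = 14.527830, r_b2 = 18.678638
tip radii: r_a1 = 17.615280, r_a2 = 21.870900
inv(α') = inv(24.458°) + 2·(+0.452+0.185)·tan α/(28+36) = 0.03702283  ⇒  α' = 26.71768°
a' = a·cos α / cos α' = 36.4800·cos 24.458°/cos 26.71768° = 37.175608
action lengths: √(r_a1²−r_b1²) = 9.961940, √(r_a2²−r_b2²) = 11.377379
base pitch p_b = π·m·cos α = 3.260037
CR = (9.961940 + 11.377379 − 37.175608·sin 26.71768°)/3.260037 = 1.418807
contact ratio ≈ 1.4188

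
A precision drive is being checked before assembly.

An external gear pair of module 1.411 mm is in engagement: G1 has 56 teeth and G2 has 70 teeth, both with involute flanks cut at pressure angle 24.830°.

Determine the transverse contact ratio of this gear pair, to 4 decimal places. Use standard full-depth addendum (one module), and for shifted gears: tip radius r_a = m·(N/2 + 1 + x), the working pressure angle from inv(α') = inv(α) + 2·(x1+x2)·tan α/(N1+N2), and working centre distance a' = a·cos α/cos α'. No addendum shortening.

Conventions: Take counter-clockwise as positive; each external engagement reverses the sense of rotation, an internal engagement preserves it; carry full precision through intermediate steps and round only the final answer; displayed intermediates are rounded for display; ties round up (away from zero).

1.5640

single-mesh involute tooth geometry (56T engaging 70T at module 1.411)
base radii: r_b1 = 35.855791, r_b2 = 44.819738
tip radii: r_a1 = 40.919000, r_a2 = 50.796000
no profile shift: α' = α, a' = a
action lengths: √(r_a1²−r_b1²) = 19.716157, √(r_a2²−r_b2²) = 23.904490
base pitch p_b = π·m·cos α = 4.023010
CR = (19.716157 + 23.904490 − 88.893000·sin 24.83000°)/4.023010 = 1.564014
contact ratio ≈ 1.5640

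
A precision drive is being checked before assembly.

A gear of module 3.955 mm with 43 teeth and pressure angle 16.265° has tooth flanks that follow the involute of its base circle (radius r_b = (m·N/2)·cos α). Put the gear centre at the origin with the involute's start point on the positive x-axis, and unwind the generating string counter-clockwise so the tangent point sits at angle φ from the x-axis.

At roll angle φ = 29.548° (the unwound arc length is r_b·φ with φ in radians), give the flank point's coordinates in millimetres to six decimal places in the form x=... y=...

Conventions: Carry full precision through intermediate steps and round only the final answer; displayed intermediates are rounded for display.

x=91.772983 y=3.633675

single-mesh involute tooth geometry (43T wheel at module 3.955)
pitch radius r_p = m·N/2 = 3.955·43/2 = 85.032500
base radius r_b = r_p·cos α = 85.032500·cos 16.265° = 81.629207
roll angle φ = 29.548° = 0.51570989 rad
x = r_b·(cos φ + φ·sin φ) = 91.772983
y = r_b·(sin φ − φ·cos φ) = 3.633675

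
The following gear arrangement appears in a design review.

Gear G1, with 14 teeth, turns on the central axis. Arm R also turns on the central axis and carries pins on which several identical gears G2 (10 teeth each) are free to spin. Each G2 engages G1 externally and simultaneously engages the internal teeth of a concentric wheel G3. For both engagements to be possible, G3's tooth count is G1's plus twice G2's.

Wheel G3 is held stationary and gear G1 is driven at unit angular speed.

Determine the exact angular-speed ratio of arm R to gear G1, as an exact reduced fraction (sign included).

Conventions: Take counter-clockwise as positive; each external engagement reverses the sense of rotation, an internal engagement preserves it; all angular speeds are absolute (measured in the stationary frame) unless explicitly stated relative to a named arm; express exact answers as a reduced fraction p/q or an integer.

7/24

topology: planetary set — G1 14T / G2 10T / G3 34T, arm = carrier (Willis)
ring teeth: 14 + 2·10 = 34
14(ω_sun−ω_arm) = −34(ω_ring−ω_arm),  ω_ring = 0, ω_sun = 1
14(1−ω_arm) = −34(0−ω_arm)  ⇒  48·ω_arm = 14  ⇒  ω_arm = 7/24
ω_out/ω_in = 7/24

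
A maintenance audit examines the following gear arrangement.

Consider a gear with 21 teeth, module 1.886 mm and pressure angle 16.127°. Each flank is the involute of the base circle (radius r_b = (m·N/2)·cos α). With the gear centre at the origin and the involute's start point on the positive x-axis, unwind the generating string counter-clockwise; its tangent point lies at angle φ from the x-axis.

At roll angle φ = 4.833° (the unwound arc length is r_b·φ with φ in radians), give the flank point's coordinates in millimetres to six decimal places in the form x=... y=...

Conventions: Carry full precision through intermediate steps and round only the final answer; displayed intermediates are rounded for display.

topology: single-mesh involute geometry — m = 1.886, N = 21
pitch radius r_p = m·N/2 = 1.886·21/2 = 19.803000
base radius r_b = r_p·cos α = 19.803000·cos 16.127° = 19.023720
roll angle φ = 4.833° = 0.08435176 rad
x = r_b·(cos φ + φ·sin φ) = 19.091278
y = r_b·(sin φ − φ·cos φ) = 0.003803

x=19.091278 y=0.003803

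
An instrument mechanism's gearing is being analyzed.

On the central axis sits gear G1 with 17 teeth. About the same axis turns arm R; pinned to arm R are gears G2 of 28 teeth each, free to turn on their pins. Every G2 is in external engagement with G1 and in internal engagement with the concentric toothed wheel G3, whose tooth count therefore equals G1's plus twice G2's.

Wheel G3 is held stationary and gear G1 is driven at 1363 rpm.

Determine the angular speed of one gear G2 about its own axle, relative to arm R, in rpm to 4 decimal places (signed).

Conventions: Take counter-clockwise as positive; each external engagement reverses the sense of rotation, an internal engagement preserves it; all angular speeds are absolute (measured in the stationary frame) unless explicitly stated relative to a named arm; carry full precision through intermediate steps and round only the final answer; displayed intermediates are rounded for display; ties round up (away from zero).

-671.2234 rpm

recognized (axles ride arm R): planetary set, 17/28/73 teeth
normalise by the input: solve with ω_sun = 1, then scale by 1363 rpm
ring teeth: 17 + 2·28 = 73
17(ω_sun−ω_arm) = −73(ω_ring−ω_arm),  ω_ring = 0, ω_sun = 1
17(1−ω_arm) = −73(0−ω_arm)  ⇒  90·ω_arm = 17  ⇒  ω_arm = 17/90
sun–planet mesh: 17·(1−17/90) = −28·(ω_p−ω_arm)  ⇒  ω_p−ω_arm = -1241/2520
scale: ω_p−ω_arm = -1241/2520 × 1363 rpm = -671.2234 rpm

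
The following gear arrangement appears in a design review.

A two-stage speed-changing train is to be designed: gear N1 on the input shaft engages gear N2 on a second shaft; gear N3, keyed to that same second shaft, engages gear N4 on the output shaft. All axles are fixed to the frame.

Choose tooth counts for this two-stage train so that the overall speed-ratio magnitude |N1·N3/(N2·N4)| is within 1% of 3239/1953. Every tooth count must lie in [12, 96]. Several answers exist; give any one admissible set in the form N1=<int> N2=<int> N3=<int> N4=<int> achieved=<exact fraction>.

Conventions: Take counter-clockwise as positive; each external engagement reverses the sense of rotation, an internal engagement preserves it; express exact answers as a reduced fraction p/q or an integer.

N1=41 N2=21 N3=79 N4=93 achieved=3239/1953

2-stage fixed-axis compound train for ratio 3239/1953
target = 3239/1953 in lowest terms: an exact hit needs N1·N3 = k·3239 and N2·N4 = k·1953 for one integer k, every count in [12, 96]; additionally prefer no 1:1 stage (N1 ≠ N2, N3 ≠ N4)
k = 1: N1·N3 = 3239 = 41·79, N2·N4 = 1953 = 21·93
achieved = 41·79/(21·93) = 3239/1953; |achieved − target| = 0 ≤ 3239/195300 ✓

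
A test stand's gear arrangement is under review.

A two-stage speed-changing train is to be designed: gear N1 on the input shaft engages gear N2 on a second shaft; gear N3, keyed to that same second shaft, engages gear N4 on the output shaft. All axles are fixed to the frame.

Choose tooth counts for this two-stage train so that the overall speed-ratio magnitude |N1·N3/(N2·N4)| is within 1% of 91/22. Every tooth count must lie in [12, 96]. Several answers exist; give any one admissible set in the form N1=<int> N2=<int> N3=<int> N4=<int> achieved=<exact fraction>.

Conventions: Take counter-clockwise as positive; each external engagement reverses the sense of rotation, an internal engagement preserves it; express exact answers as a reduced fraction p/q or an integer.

N1=12 N2=22 N3=91 N4=12 achieved=91/22

class = fixed-axis compound train [2-stage, 91/22 wanted]
target = 91/22 in lowest terms: an exact hit needs N1·N3 = k·91 and N2·N4 = k·22 for one integer k, every count in [12, 96]; additionally prefer no 1:1 stage (N1 ≠ N2, N3 ≠ N4)
k = 1…11: no 1:1-free in-range split of k·91 and k·22 into factor pairs; take k = 12
k = 12: N1·N3 = 1092 = 12·91, N2·N4 = 264 = 22·12
achieved = 12·91/(22·12) = 91/22; |achieved − target| = 0 ≤ 91/2200 ✓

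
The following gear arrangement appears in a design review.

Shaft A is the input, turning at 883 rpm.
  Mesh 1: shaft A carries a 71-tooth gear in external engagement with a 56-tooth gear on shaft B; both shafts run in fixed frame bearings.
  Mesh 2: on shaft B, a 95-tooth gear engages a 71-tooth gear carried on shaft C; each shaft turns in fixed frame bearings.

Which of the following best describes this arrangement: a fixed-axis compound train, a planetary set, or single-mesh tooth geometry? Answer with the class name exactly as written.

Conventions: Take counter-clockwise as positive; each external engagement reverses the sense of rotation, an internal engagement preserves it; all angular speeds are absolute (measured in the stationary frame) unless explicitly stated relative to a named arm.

topology: fixed-axis compound train — 2 meshes, A→C
classification: fixed-axis compound train

fixed-axis compound train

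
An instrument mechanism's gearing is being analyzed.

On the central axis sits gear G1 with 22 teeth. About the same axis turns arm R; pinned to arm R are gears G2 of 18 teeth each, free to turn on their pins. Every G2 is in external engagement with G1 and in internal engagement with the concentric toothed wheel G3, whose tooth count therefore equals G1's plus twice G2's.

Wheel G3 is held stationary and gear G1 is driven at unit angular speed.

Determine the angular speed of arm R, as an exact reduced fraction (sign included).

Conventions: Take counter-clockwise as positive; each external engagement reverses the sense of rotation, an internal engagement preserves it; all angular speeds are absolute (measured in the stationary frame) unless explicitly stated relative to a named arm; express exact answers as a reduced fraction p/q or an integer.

class = planetary set [G3 = 22+2·18 = 58; Willis about the carrier]
ring teeth: 22 + 2·18 = 58
22(ω_sun−ω_arm) = −58(ω_ring−ω_arm),  ω_ring = 0, ω_sun = 1
22(1−ω_arm) = −58(0−ω_arm)  ⇒  80·ω_arm = 22  ⇒  ω_arm = 11/40
exact speed ratio = 11/40

11/40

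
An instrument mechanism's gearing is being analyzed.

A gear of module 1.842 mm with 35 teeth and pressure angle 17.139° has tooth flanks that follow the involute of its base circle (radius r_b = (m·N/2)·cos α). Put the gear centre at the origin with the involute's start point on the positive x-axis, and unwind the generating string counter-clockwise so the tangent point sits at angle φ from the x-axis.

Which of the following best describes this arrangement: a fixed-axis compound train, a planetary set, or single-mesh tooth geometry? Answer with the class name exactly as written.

topology: single-mesh involute geometry — m = 1.842, N = 35
classification: single-mesh tooth geometry

single-mesh tooth geometry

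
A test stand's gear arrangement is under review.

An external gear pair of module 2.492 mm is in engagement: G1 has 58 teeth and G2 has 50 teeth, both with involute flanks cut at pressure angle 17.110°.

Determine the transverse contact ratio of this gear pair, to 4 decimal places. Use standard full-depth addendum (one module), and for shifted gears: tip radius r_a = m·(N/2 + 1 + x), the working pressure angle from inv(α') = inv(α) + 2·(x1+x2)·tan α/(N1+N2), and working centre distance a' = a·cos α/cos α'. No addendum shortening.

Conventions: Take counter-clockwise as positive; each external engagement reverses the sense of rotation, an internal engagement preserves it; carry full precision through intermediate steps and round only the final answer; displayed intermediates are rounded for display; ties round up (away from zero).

topology: single-mesh involute geometry — m = 2.492, 58T/50T pair
base radii: r_b1 = 69.069540, r_b2 = 59.542707
tip radii: r_a1 = 74.760000, r_a2 = 64.792000
no profile shift: α' = α, a' = a
action lengths: √(r_a1²−r_b1²) = 28.608675, √(r_a2²−r_b2²) = 25.547394
base pitch p_b = π·m·cos α = 7.482357
CR = (28.608675 + 25.547394 − 134.568000·sin 17.11000°)/7.482357 = 1.946606
contact ratio ≈ 1.9466

1.9466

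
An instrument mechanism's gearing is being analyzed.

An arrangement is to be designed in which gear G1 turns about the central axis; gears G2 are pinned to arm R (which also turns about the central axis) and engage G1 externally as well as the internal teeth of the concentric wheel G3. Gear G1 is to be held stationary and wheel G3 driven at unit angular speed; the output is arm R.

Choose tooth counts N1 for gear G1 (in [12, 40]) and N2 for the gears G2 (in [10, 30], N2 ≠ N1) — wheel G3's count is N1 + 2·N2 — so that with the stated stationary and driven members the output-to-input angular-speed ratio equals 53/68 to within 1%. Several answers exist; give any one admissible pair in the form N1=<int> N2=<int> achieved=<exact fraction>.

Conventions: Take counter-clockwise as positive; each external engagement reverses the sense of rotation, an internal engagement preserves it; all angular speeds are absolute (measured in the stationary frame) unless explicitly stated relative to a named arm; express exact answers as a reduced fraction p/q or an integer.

planetary set to be sized for 53/68 (Willis relation)
Willis with ω_sun = 0: ω_arm/ω_ring = N3/(N1+N3); set equal to 53/68  ⇒  N3/N1 = (53/68)/(1 − 53/68) = 53/15
N3 = N1 + 2·N2  ⇒  N2/N1 = (N3/N1 − 1)/2 = (53/15 − 1)/2 = 19/15
smallest multiple with N1 ≥ 12 and N2 ≥ 10: k = 1  ⇒  N1 = 1·15 = 15, N2 = 1·19 = 19 (N1 ≤ 40, N2 ≤ 30, N2 ≠ N1 ✓), N3 = 15 + 2·19 = 53
check: N3/(N1+N3) with N1 = 15, N3 = 53 gives 53/68; |achieved − target| = 0 ≤ 53/6800 ✓

N1=15 N2=19 achieved=53/68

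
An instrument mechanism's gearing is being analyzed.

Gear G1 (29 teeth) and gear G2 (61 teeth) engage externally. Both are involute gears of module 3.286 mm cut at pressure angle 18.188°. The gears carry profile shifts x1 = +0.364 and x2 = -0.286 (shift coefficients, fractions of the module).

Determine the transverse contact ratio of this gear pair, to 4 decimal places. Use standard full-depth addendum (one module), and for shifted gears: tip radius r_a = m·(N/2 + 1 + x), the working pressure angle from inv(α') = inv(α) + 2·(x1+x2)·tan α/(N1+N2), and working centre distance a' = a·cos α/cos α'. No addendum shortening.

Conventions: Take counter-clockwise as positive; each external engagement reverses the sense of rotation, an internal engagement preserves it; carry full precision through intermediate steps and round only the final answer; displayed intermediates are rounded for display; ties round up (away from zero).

1.7361

single-mesh involute tooth geometry (29T engaging 61T at module 3.286)
base radii: r_b1 = 45.266434, r_b2 = 95.215603
tip radii: r_a1 = 52.129104, r_a2 = 102.569204
inv(α') = inv(18.188°) + 2·(+0.364-0.286)·tan α/(29+61) = 0.01168021  ⇒  α' = 18.48505°
a' = a·cos α / cos α' = 147.8700·cos 18.188°/cos 18.48505° = 148.124296
action lengths: √(r_a1²−r_b1²) = 25.853306, √(r_a2²−r_b2²) = 38.136997
base pitch p_b = π·m·cos α = 9.807496
CR = (25.853306 + 38.136997 − 148.124296·sin 18.48505°)/9.807496 = 1.736064
contact ratio ≈ 1.7361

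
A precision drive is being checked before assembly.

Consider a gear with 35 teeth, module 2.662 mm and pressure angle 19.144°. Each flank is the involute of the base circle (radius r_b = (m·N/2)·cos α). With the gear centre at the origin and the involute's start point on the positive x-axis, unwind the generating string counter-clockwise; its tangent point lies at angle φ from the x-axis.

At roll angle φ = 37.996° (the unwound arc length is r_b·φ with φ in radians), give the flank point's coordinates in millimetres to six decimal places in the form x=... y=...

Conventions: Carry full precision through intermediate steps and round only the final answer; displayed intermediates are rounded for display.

class = single-mesh tooth geometry [base-circle involute, m = 2.662, 35T]
pitch radius r_p = m·N/2 = 2.662·35/2 = 46.585000
base radius r_b = r_p·cos α = 46.585000·cos 19.144° = 44.008726
roll angle φ = 37.996° = 0.66315530 rad
x = r_b·(cos φ + φ·sin φ) = 52.647481
y = r_b·(sin φ − φ·cos φ) = 4.093007

x=52.647481 y=4.093007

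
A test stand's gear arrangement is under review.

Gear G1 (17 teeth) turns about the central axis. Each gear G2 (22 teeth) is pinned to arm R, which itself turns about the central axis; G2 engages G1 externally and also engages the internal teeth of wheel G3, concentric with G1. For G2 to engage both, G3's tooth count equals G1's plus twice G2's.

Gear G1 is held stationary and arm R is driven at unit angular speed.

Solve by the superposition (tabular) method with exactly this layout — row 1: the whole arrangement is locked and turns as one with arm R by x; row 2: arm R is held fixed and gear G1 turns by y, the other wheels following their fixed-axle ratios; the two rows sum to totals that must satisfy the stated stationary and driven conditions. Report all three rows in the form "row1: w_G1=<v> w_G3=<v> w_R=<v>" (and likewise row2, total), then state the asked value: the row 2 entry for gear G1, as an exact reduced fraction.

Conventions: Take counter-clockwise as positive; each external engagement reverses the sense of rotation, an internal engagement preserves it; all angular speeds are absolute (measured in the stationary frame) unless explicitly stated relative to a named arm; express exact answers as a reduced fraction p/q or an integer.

row1: w_G1=1 w_G3=1 w_R=1
row2: w_G1=-1 w_G3=17/61 w_R=0
total: w_G1=0 w_G3=78/61 w_R=1
asked value: -1

planetary set (17T centre, 22T on arm, 61T internal) — Willis relation
row 1 — lock + rotate with arm: ω_sun = ω_ring = ω_arm = x
row 2 (arm held, sun turns y): ω_ring = −(17/61)·y, ω_arm = 0
boundary: total ω_sun = x + y = 0 and total ω_arm = x = 1  ⇒  y = -1, x = 1
row 2 ring = −(17/61)·(-1) = 17/61
totals (row 1 + row 2): sun 1 + (-1) = 0, ring 1 + 17/61 = 78/61, arm 1 + 0 = 1
asked cell (row2, sun) = -1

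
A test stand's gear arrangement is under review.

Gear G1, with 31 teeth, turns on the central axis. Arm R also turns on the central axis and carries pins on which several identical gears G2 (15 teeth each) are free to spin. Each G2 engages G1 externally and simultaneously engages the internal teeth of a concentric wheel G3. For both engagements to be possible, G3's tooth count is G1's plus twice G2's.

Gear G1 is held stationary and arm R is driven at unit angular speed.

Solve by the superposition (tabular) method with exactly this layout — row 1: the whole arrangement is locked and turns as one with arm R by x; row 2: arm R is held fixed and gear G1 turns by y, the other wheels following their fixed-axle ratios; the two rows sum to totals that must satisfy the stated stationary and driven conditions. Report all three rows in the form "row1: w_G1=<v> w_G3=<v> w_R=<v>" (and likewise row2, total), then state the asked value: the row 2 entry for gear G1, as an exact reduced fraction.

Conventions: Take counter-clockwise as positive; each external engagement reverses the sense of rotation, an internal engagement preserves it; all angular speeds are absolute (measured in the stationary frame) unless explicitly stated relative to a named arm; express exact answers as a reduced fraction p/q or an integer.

topology: planetary set — G1 31T / G2 15T / G3 61T, arm = carrier (Willis)
superposition row 1 [locked train]: every member turns x
row 2 — arm fixed, fixed-axis ratios: sun y, ring −(31/61)·y, arm 0
boundary: total ω_sun = x + y = 0 and total ω_arm = x = 1  ⇒  y = -1, x = 1
row 2 ring = −(31/61)·(-1) = 31/61
totals (row 1 + row 2): sun 1 + (-1) = 0, ring 1 + 31/61 = 92/61, arm 1 + 0 = 1
asked cell (row2, sun) = -1

row1: w_G1=1 w_G3=1 w_R=1
row2: w_G1=-1 w_G3=31/61 w_R=0
total: w_G1=0 w_G3=92/61 w_R=1
asked value: -1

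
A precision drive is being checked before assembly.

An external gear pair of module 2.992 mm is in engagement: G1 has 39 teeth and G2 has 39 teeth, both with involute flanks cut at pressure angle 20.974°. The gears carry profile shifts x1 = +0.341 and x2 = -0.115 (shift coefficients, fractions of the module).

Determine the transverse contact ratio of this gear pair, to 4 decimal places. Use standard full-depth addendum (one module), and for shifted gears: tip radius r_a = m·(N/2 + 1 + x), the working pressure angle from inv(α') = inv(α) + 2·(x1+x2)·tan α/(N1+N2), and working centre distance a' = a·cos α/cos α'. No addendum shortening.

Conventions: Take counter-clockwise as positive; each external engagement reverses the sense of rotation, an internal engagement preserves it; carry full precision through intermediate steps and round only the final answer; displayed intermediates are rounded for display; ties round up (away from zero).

class = single-mesh tooth geometry [involute pair 39T × 39T, m = 2.992]
base radii: r_b1 = 54.478299, r_b2 = 54.478299
tip radii: r_a1 = 62.356272, r_a2 = 60.991920
inv(α') = inv(20.974°) + 2·(+0.341-0.115)·tan α/(39+39) = 0.01949954  ⇒  α' = 21.80353°
a' = a·cos α / cos α' = 116.6880·cos 20.974°/cos 21.80353° = 117.351584
action lengths: √(r_a1²−r_b1²) = 30.338418, √(r_a2²−r_b2²) = 27.424975
base pitch p_b = π·m·cos α = 8.776852
CR = (30.338418 + 27.424975 − 117.351584·sin 21.80353°)/8.776852 = 1.615167
contact ratio ≈ 1.6152

1.6152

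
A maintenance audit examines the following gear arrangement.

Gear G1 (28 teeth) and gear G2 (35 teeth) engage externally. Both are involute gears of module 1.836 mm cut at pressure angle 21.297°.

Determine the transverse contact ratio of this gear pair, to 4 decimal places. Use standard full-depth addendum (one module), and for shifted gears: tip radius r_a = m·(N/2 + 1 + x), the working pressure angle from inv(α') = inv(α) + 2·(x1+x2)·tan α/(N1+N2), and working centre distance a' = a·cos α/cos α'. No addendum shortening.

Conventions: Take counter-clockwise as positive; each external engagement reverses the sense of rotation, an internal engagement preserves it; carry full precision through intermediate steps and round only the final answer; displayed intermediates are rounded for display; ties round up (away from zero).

single-mesh involute tooth geometry (28T engaging 35T at module 1.836)
base radii: r_b1 = 23.948680, r_b2 = 29.935850
tip radii: r_a1 = 27.540000, r_a2 = 33.966000
no profile shift: α' = α, a' = a
action lengths: √(r_a1²−r_b1²) = 13.598247, √(r_a2²−r_b2²) = 16.047867
base pitch p_b = π·m·cos α = 5.374071
CR = (13.598247 + 16.047867 − 57.834000·sin 21.29700°)/5.374071 = 1.607843
contact ratio ≈ 1.6078

1.6078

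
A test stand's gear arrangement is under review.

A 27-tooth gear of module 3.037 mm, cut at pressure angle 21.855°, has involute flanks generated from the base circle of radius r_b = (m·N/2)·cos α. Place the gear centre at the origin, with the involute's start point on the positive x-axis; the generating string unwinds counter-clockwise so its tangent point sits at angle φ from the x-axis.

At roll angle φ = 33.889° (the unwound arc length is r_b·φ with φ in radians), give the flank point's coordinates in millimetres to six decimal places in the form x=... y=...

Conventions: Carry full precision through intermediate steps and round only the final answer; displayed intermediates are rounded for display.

x=44.138121 y=2.533984

single-mesh involute tooth geometry (27T wheel at module 3.037)
pitch radius r_p = m·N/2 = 3.037·27/2 = 40.999500
base radius r_b = r_p·cos α = 40.999500·cos 21.855° = 38.052821
roll angle φ = 33.889° = 0.59147463 rad
x = r_b·(cos φ + φ·sin φ) = 44.138121
y = r_b·(sin φ − φ·cos φ) = 2.533984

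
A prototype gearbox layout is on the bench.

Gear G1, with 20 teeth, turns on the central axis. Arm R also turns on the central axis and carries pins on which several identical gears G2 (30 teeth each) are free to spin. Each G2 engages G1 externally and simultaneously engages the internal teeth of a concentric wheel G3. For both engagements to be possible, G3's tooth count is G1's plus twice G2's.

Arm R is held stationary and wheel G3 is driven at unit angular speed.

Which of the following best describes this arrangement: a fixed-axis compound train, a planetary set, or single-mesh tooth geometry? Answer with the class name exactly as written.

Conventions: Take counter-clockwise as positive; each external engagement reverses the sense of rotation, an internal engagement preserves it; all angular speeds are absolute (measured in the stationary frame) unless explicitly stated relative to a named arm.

planetary set

topology: planetary set — G1 20T / G2 30T / G3 80T, arm = carrier (Willis)
classification: planetary set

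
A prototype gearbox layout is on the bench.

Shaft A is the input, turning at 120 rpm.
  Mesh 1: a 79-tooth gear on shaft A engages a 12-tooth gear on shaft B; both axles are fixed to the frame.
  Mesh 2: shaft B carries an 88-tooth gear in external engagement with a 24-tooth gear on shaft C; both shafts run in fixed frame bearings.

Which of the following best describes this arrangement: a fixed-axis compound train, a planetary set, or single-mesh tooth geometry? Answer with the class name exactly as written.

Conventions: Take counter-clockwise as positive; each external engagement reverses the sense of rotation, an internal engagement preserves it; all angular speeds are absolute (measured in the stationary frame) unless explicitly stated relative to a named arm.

fixed-axis compound train

recognized (3 fixed axles, 2 meshes): fixed-axis compound train
classification: fixed-axis compound train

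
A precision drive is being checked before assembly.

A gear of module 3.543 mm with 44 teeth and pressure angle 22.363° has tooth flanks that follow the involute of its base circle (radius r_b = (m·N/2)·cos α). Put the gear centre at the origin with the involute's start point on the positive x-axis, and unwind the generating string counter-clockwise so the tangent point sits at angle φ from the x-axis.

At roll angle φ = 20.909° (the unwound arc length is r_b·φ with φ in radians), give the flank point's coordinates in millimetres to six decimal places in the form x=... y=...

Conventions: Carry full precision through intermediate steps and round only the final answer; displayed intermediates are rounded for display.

single-mesh involute tooth geometry (44T wheel at module 3.543)
pitch radius r_p = m·N/2 = 3.543·44/2 = 77.946000
base radius r_b = r_p·cos α = 77.946000·cos 22.363° = 72.083831
roll angle φ = 20.909° = 0.36493089 rad
x = r_b·(cos φ + φ·sin φ) = 76.725071
y = r_b·(sin φ − φ·cos φ) = 1.152269

x=76.725071 y=1.152269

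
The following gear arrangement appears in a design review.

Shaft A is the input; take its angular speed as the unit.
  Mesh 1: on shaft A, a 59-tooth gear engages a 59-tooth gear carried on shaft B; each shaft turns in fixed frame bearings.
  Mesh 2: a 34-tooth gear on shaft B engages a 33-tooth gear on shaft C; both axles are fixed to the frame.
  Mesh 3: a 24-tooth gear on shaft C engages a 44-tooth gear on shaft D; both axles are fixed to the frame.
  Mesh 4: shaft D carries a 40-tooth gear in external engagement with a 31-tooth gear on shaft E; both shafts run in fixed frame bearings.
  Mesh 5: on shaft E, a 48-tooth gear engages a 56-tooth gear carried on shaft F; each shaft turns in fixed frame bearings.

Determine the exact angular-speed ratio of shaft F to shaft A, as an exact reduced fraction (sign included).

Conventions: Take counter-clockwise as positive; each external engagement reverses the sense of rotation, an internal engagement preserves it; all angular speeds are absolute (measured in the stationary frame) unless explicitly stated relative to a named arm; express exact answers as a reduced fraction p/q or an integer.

class = fixed-axis compound train [5 meshes; 5 ratios multiply, 5 sense flips]
mesh 1 [59T→59T]: running ratio 1, sense −
mesh 2 [34T→33T]: running ratio 34/33, sense +
mesh 3 [24T→44T]: running ratio 68/121, sense −
mesh 4 [40T→31T]: running ratio 2720/3751, sense +
mesh 5 [48T→56T]: running ratio 16320/26257, sense −
ω_out/ω_in = -16320/26257

-16320/26257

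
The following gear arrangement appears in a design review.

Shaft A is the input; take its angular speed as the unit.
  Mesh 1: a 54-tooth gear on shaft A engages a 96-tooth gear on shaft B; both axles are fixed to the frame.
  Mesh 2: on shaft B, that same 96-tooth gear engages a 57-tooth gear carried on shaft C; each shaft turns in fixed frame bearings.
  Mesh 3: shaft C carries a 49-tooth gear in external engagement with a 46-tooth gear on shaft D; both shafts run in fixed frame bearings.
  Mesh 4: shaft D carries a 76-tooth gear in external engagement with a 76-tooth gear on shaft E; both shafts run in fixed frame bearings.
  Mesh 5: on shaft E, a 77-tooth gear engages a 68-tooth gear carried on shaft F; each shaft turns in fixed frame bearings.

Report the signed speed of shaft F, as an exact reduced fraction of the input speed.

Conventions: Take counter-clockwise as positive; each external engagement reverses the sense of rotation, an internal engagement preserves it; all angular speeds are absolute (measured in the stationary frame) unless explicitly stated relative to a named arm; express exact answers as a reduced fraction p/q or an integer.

-33957/29716

5-mesh fixed-axis compound train (all bearings frame-fixed)
mesh 1 [54T→96T]: |ω|/ω_in = 1×54/96 = 9/16, sense flips to −
mesh 2 [96T→57T]: |ω|/ω_in = (9/16)×96/57 = 18/19, sense flips to +
mesh 3 [49T→46T]: |ω|/ω_in = (18/19)×49/46 = 441/437, sense flips to −
mesh 4 [76T→76T]: |ω|/ω_in = (441/437)×76/76 = 441/437, sense flips to +
mesh 5 [77T→68T]: |ω|/ω_in = (441/437)×77/68 = 33957/29716, sense flips to −
signed output speed (× input speed) = -33957/29716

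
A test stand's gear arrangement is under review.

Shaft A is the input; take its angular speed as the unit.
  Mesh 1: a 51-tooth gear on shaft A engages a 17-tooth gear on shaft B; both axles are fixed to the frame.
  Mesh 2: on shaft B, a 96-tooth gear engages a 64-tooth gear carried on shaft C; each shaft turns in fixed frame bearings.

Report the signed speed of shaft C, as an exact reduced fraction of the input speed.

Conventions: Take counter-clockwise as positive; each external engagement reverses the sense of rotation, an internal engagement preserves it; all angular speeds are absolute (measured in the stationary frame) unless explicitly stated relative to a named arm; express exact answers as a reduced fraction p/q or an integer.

9/2

2-mesh fixed-axis compound train (all bearings frame-fixed)
mesh 1 [51T→17T]: |ω|/ω_in = 1×51/17 = 3, sense flips to −
mesh 2 [96T→64T]: |ω|/ω_in = 3×96/64 = 9/2, sense flips to +
signed output speed (× input speed) = 9/2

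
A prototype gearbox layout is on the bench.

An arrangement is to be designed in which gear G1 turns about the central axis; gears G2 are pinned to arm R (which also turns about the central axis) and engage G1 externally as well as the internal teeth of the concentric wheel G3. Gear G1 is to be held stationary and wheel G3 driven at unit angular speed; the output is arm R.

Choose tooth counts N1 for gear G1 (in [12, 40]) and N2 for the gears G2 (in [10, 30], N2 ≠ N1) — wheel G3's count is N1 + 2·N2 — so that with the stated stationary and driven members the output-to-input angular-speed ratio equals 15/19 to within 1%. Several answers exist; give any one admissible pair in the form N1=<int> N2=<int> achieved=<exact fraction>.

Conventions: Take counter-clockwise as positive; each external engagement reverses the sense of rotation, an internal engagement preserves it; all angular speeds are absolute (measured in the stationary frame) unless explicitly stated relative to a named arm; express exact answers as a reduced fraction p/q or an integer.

N1=16 N2=22 achieved=15/19

planetary set to be sized for 15/19 (Willis relation)
Willis with ω_sun = 0: ω_arm/ω_ring = N3/(N1+N3); set equal to 15/19  ⇒  N3/N1 = (15/19)/(1 − 15/19) = 15/4
N3 = N1 + 2·N2  ⇒  N2/N1 = (N3/N1 − 1)/2 = (15/4 − 1)/2 = 11/8
smallest multiple with N1 ≥ 12 and N2 ≥ 10: k = 2  ⇒  N1 = 2·8 = 16, N2 = 2·11 = 22 (N1 ≤ 40, N2 ≤ 30, N2 ≠ N1 ✓), N3 = 16 + 2·22 = 60
check: N3/(N1+N3) with N1 = 16, N3 = 60 gives 15/19; |achieved − target| = 0 ≤ 3/380 ✓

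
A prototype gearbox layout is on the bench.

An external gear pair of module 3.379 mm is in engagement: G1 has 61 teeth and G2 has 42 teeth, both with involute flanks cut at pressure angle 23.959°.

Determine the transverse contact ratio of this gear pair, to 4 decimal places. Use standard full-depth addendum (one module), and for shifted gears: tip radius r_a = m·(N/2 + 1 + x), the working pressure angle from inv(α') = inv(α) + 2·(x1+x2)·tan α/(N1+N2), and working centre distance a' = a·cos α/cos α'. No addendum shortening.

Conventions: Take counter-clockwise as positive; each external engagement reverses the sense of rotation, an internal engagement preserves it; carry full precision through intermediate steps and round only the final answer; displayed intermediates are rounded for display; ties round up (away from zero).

topology: single-mesh involute geometry — m = 3.379, 61T/42T pair
base radii: r_b1 = 94.179510, r_b2 = 64.844908
tip radii: r_a1 = 106.438500, r_a2 = 74.338000
no profile shift: α' = α, a' = a
action lengths: √(r_a1²−r_b1²) = 49.592078, √(r_a2²−r_b2²) = 36.349362
base pitch p_b = π·m·cos α = 9.700776
CR = (49.592078 + 36.349362 − 174.018500·sin 23.95900°)/9.700776 = 1.574670
contact ratio ≈ 1.5747

1.5747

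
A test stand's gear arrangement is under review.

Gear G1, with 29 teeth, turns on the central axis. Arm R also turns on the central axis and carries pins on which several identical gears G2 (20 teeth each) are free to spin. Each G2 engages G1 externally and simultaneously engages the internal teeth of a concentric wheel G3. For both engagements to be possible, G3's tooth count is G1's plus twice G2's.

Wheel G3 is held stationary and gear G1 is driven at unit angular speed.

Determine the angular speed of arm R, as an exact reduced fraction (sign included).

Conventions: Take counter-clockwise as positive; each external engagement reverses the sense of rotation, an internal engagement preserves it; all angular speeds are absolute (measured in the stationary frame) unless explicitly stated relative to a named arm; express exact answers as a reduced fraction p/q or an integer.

29/98

recognized (axles ride arm R): planetary set, 29/20/69 teeth
ring teeth: 29 + 2·20 = 69
29(ω_sun−ω_arm) = −69(ω_ring−ω_arm),  ω_ring = 0, ω_sun = 1
29(1−ω_arm) = −69(0−ω_arm)  ⇒  98·ω_arm = 29  ⇒  ω_arm = 29/98
exact speed ratio = 29/98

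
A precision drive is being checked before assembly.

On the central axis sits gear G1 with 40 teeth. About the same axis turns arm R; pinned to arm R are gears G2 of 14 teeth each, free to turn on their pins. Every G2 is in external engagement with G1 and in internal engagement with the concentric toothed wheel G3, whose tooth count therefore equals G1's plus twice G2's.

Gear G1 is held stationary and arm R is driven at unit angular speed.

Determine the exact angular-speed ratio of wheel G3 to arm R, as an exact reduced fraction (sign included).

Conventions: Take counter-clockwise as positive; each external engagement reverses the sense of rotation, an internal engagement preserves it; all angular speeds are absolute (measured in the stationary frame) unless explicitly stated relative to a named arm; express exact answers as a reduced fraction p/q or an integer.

27/17

class = planetary set [G3 = 40+2·14 = 68; Willis about the carrier]
ring teeth: 40 + 2·14 = 68
40(ω_sun−ω_arm) = −68(ω_ring−ω_arm),  ω_sun = 0, ω_arm = 1
ω_ring = 1 − (40/68)(0−1) = 27/17
ω_out/ω_in = 27/17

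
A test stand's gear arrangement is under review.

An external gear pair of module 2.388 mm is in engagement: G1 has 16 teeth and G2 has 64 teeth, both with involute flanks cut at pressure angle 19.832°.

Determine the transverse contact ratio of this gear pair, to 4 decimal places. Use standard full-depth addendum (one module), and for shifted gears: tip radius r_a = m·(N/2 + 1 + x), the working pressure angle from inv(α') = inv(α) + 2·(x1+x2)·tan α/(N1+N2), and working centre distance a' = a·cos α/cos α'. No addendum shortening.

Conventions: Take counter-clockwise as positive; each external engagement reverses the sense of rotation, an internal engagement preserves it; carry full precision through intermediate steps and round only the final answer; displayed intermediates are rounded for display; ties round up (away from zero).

1.6541

class = single-mesh tooth geometry [involute pair 16T × 64T, m = 2.388]
base radii: r_b1 = 17.970969, r_b2 = 71.883877
tip radii: r_a1 = 21.492000, r_a2 = 78.804000
no profile shift: α' = α, a' = a
action lengths: √(r_a1²−r_b1²) = 11.787719, √(r_a2²−r_b2²) = 32.292084
base pitch p_b = π·m·cos α = 7.057183
CR = (11.787719 + 32.292084 − 95.520000·sin 19.83200°)/7.057183 = 1.654112
contact ratio ≈ 1.6541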